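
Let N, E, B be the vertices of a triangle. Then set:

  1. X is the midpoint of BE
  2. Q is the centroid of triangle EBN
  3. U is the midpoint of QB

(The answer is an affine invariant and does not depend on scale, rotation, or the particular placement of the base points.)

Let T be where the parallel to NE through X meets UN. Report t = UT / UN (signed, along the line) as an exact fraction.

Set N = (0, 0), E = (1, 0), B = (0, 1); any affine frame gives the same invariant.
1. X is the midpoint of BE ⇒ X = (1/2, 1/2)
2. Q is the centroid of triangle EBN ⇒ Q = (1/3, 1/3)
3. U is the midpoint of QB ⇒ U = (1/6, 2/3)
through X parallel to NE: direction (1, 0); meets UN at T = (1/8, 1/2)
T = U + t·(N−U) with t = 1/4

t = 1/4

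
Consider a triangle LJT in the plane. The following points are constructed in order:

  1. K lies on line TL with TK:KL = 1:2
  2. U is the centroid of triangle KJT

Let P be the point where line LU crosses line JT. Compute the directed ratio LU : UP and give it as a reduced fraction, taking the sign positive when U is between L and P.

Work in coordinates with L = (0, 0), J = (1, 0), T = (0, 1).
1. K lies on line TL with TK:KL = 1:2 ⇒ K = (0, 2/3)
2. U is the centroid of triangle KJT ⇒ U = (1/3, 5/9)
line LU meets JT at P = (3/8, 5/8)
U = L + t·(P−L) with t = 8/9, so LU:UP = 8/9:1/9

LU:UP = 8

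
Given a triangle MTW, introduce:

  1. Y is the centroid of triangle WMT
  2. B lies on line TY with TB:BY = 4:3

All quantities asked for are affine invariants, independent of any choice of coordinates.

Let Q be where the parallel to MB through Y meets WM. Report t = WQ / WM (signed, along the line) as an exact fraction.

Assign M = (0, 0), T = (1, 0), W = (0, 1) — the answer is frame-independent, so this choice is without loss of generality.
1. Y is the centroid of triangle WMT ⇒ Y = (1/3, 1/3)
2. B lies on line TY with TB:BY = 4:3 ⇒ B = (13/21, 4/21)
through Y parallel to MB: direction (13/21, 4/21); meets WM at Q = (0, 3/13)
Q = W + t·(M−W) with t = 10/13

t = 10/13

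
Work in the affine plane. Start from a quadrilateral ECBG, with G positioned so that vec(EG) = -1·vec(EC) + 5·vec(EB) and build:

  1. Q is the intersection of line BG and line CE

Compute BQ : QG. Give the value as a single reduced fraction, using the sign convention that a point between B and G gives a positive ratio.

Choose coordinates E = (0, 0), C = (1, 0), B = (0, 1), G = (-1, 5).
1. Q is the intersection of line BG and line CE ⇒ Q = (1/4, 0)
Q = B + t·(G−B) with t = -1/4, so BQ:QG = t:(1−t) = -1/4:5/4

BQ:QG = -1/5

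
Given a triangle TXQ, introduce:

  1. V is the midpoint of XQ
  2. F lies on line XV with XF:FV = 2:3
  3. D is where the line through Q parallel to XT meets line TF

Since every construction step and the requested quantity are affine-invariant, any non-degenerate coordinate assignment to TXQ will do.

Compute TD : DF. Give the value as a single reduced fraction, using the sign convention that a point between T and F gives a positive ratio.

TD:DF = -5/4

Set T = (0, 0), X = (1, 0), Q = (0, 1); any affine frame gives the same invariant.
1. V is the midpoint of XQ ⇒ V = (1/2, 1/2)
2. F lies on line XV with XF:FV = 2:3 ⇒ F = (4/5, 1/5)
3. D is where the line through Q parallel to XT meets line TF ⇒ D = (4, 1)
D = T + t·(F−T) with t = 5, so TD:DF = t:(1−t) = 5:-4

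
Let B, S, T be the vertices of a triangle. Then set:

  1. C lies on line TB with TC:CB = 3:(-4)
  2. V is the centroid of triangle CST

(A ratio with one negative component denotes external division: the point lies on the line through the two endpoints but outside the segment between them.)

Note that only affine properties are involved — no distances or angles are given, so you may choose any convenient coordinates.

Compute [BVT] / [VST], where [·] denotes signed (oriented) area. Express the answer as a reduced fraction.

[BVT]:[VST] = -1/3

Set B = (0, 0), S = (1, 0), T = (0, 1); any affine frame gives the same invariant.
1. C lies on line TB with TC:CB = 3:(-4) ⇒ C = (0, 4)
2. V is the centroid of triangle CST ⇒ V = (1/3, 5/3)
2·[BVT] = 1/3, 2·[VST] = -1
[BVT]:[VST] = 1/3:-1 = -1/3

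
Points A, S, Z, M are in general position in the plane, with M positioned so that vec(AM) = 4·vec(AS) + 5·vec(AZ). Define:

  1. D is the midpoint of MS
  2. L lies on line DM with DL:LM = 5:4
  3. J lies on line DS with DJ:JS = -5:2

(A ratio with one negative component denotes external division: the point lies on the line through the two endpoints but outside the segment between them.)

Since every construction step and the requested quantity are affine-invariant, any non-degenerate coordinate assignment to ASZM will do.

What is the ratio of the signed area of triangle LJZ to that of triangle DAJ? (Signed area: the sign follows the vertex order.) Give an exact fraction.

[LJZ]:[DAJ] = -32/15

Choose coordinates A = (0, 0), S = (1, 0), Z = (0, 1), M = (4, 5).
1. D is the midpoint of MS ⇒ D = (5/2, 5/2)
2. L lies on line DM with DL:LM = 5:4 ⇒ L = (10/3, 35/9)
3. J lies on line DS with DJ:JS = -5:2 ⇒ J = (0, -5/3)
2·[LJZ] = -80/9, 2·[DAJ] = 25/6
[LJZ]:[DAJ] = -80/9:25/6 = -32/15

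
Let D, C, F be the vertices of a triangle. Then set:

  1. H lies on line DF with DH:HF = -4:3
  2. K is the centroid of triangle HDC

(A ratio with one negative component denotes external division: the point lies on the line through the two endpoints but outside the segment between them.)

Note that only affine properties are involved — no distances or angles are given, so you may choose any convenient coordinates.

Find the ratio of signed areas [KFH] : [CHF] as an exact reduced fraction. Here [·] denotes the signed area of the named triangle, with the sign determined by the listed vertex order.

[KFH]:[CHF] = -1/3

Choose coordinates D = (0, 0), C = (1, 0), F = (0, 1).
1. H lies on line DF with DH:HF = -4:3 ⇒ H = (0, 4)
2. K is the centroid of triangle HDC ⇒ K = (1/3, 4/3)
2·[KFH] = -1, 2·[CHF] = 3
[KFH]:[CHF] = -1:3 = -1/3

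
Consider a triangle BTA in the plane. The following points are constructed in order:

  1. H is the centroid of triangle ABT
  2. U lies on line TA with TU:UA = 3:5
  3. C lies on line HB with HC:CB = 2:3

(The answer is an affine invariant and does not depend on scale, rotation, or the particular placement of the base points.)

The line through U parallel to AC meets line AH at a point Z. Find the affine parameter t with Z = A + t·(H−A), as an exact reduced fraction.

Set B = (0, 0), T = (1, 0), A = (0, 1); any affine frame gives the same invariant.
1. H is the centroid of triangle ABT ⇒ H = (1/3, 1/3)
2. U lies on line TA with TU:UA = 3:5 ⇒ U = (5/8, 3/8)
3. C lies on line HB with HC:CB = 2:3 ⇒ C = (1/5, 1/5)
through U parallel to AC: direction (1/5, -4/5); meets AH at Z = (15/16, -7/8)
Z = A + t·(H−A) with t = 45/16

t = 45/16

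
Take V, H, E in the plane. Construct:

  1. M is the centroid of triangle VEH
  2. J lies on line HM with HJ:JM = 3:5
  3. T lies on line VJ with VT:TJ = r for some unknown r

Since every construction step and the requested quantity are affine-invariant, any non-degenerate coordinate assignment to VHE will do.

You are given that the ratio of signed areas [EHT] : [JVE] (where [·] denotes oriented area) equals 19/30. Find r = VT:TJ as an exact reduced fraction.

Assign V = (0, 0), H = (1, 0), E = (0, 1) — the answer is frame-independent, so this choice is without loss of generality.
1. M is the centroid of triangle VEH ⇒ M = (1/3, 1/3)
2. J lies on line HM with HJ:JM = 3:5 ⇒ J = (3/4, 1/8)
3. With VT:TJ = r, write λ = r/(r+1) so T = V + λ·(J−V); T is affine-linear in λ
Every point depending on T is an affine combination of T and λ-independent points, so each such coordinate is linear in λ; the λ² term in each signed area is a multiple of (J−V)×(J−V) = 0, so 2·[EHT] and 2·[JVE] are each linear in λ. Evaluating at λ=0 and λ=1:
  2·[EHT] = 7/8·λ − 1,   2·[JVE] = -3/4
So [EHT]:[JVE] = (7/8·λ − 1) / (-3/4). Setting this equal to 19/30:
  7/8·λ − 1 = 19/30·(-3/4)  ⇒  λ = 3/5
Then r = λ/(1−λ) = (3/5)/(2/5) = 3/2. Check: with r = 3/2, T = (9/20, 3/40) and [EHT]:[JVE] = 19/30 as required.

r = 3/2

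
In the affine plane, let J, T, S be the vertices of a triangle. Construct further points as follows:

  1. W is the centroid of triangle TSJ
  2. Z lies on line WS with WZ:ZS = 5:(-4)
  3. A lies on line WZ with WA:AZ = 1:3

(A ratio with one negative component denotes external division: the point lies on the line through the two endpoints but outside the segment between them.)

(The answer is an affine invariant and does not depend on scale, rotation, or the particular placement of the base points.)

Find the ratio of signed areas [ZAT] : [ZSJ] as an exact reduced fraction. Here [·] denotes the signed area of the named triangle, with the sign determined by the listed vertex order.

[ZAT]:[ZSJ] = -15/16

Work in coordinates with J = (0, 0), T = (1, 0), S = (0, 1).
1. W is the centroid of triangle TSJ ⇒ W = (1/3, 1/3)
2. Z lies on line WS with WZ:ZS = 5:(-4) ⇒ Z = (-4/3, 11/3)
3. A lies on line WZ with WA:AZ = 1:3 ⇒ A = (-1/12, 7/6)
2·[ZAT] = 5/4, 2·[ZSJ] = -4/3
[ZAT]:[ZSJ] = 5/4:-4/3 = -15/16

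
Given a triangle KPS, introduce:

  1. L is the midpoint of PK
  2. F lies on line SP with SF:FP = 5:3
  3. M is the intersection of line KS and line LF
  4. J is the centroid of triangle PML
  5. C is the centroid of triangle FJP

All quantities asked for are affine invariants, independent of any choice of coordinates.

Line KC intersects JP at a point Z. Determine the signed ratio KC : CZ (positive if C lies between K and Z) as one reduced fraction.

KC:CZ = 3

Set K = (0, 0), P = (1, 0), S = (0, 1); any affine frame gives the same invariant.
1. L is the midpoint of PK ⇒ L = (1/2, 0)
2. F lies on line SP with SF:FP = 5:3 ⇒ F = (5/8, 3/8)
3. M is the intersection of line KS and line LF ⇒ M = (0, -3/2)
4. J is the centroid of triangle PML ⇒ J = (1/2, -1/2)
5. C is the centroid of triangle FJP ⇒ C = (17/24, -1/24)
line KC meets JP at Z = (17/18, -1/18)
C = K + t·(Z−K) with t = 3/4, so KC:CZ = 3/4:1/4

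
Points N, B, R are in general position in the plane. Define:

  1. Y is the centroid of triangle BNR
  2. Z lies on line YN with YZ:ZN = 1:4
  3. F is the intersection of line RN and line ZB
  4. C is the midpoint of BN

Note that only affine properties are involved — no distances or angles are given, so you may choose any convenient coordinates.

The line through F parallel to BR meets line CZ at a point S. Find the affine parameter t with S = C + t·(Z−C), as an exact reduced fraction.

t = -45/11

Work in coordinates with N = (0, 0), B = (1, 0), R = (0, 1).
1. Y is the centroid of triangle BNR ⇒ Y = (1/3, 1/3)
2. Z lies on line YN with YZ:ZN = 1:4 ⇒ Z = (4/15, 4/15)
3. F is the intersection of line RN and line ZB ⇒ F = (0, 4/11)
4. C is the midpoint of BN ⇒ C = (1/2, 0)
through F parallel to BR: direction (-1, 1); meets CZ at S = (16/11, -12/11)
S = C + t·(Z−C) with t = -45/11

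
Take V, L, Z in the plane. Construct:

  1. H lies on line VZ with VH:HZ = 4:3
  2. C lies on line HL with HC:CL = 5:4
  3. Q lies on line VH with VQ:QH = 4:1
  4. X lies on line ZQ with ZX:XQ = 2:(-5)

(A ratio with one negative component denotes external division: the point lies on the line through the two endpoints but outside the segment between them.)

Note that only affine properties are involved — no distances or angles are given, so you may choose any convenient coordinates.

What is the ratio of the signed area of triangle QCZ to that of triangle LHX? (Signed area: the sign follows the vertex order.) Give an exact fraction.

Work in coordinates with V = (0, 0), L = (1, 0), Z = (0, 1).
1. H lies on line VZ with VH:HZ = 4:3 ⇒ H = (0, 4/7)
2. C lies on line HL with HC:CL = 5:4 ⇒ C = (5/9, 16/63)
3. Q lies on line VH with VQ:QH = 4:1 ⇒ Q = (0, 16/35)
4. X lies on line ZQ with ZX:XQ = 2:(-5) ⇒ X = (0, 143/105)
2·[QCZ] = 19/63, 2·[LHX] = -83/105
[QCZ]:[LHX] = 19/63:-83/105 = -95/249

[QCZ]:[LHX] = -95/249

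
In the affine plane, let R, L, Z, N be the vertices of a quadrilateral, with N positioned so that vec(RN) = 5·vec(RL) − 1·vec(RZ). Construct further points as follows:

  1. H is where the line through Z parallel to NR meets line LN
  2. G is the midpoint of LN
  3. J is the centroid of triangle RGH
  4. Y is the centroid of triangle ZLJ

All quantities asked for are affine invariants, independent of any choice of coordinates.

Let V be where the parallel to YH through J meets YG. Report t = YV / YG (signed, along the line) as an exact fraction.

t = 65/72

Choose coordinates R = (0, 0), L = (1, 0), Z = (0, 1), N = (5, -1).
1. H is where the line through Z parallel to NR meets line LN ⇒ H = (-15, 4)
2. G is the midpoint of LN ⇒ G = (3, -1/2)
3. J is the centroid of triangle RGH ⇒ J = (-4, 7/6)
4. Y is the centroid of triangle ZLJ ⇒ Y = (-1, 13/18)
through J parallel to YH: direction (-14, 59/18); meets YG at V = (47/18, -247/648)
V = Y + t·(G−Y) with t = 65/72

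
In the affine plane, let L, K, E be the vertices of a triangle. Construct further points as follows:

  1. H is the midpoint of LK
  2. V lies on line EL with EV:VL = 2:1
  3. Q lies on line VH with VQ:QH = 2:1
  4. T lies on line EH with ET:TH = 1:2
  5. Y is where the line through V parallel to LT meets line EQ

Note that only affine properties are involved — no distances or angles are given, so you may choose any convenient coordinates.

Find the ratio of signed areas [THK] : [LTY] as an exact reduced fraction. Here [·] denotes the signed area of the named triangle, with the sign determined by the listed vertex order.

Assign L = (0, 0), K = (1, 0), E = (0, 1) — the answer is frame-independent, so this choice is without loss of generality.
1. H is the midpoint of LK ⇒ H = (1/2, 0)
2. V lies on line EL with EV:VL = 2:1 ⇒ V = (0, 1/3)
3. Q lies on line VH with VQ:QH = 2:1 ⇒ Q = (1/3, 1/9)
4. T lies on line EH with ET:TH = 1:2 ⇒ T = (1/6, 2/3)
5. Y is where the line through V parallel to LT meets line EQ ⇒ Y = (1/10, 11/15)
2·[THK] = 1/3, 2·[LTY] = 1/18
[THK]:[LTY] = 1/3:1/18 = 6

[THK]:[LTY] = 6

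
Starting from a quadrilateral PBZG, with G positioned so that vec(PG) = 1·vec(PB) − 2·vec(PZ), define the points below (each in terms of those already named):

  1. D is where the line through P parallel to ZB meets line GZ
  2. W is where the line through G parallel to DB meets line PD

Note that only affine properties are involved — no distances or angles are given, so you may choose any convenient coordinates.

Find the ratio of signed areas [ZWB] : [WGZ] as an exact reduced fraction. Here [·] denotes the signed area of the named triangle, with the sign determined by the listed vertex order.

Work in coordinates with P = (0, 0), B = (1, 0), Z = (0, 1), G = (1, -2).
1. D is where the line through P parallel to ZB meets line GZ ⇒ D = (1/2, -1/2)
2. W is where the line through G parallel to DB meets line PD ⇒ W = (3/2, -3/2)
2·[ZWB] = 1, 2·[WGZ] = -2
[ZWB]:[WGZ] = 1:-2 = -1/2

[ZWB]:[WGZ] = -1/2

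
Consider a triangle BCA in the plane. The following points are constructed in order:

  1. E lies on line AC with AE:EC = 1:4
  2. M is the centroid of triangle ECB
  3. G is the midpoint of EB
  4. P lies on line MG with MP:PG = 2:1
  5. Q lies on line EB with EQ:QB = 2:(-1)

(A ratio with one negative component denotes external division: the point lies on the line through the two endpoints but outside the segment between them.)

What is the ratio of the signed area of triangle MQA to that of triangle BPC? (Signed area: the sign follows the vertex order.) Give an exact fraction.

Choose coordinates B = (0, 0), C = (1, 0), A = (0, 1).
1. E lies on line AC with AE:EC = 1:4 ⇒ E = (1/5, 4/5)
2. M is the centroid of triangle ECB ⇒ M = (2/5, 4/15)
3. G is the midpoint of EB ⇒ G = (1/10, 2/5)
4. P lies on line MG with MP:PG = 2:1 ⇒ P = (1/5, 16/45)
5. Q lies on line EB with EQ:QB = 2:(-1) ⇒ Q = (-1/5, -4/5)
2·[MQA] = -13/15, 2·[BPC] = -16/45
[MQA]:[BPC] = -13/15:-16/45 = 39/16

[MQA]:[BPC] = 39/16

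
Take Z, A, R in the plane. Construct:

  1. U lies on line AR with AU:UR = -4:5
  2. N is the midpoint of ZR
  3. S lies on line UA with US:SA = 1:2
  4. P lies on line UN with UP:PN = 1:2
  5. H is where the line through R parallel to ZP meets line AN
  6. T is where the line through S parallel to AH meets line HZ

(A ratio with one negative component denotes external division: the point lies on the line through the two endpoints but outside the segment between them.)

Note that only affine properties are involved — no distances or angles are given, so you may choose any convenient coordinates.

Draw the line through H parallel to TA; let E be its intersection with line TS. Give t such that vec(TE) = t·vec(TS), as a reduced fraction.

Set Z = (0, 0), A = (1, 0), R = (0, 1); any affine frame gives the same invariant.
1. U lies on line AR with AU:UR = -4:5 ⇒ U = (5, -4)
2. N is the midpoint of ZR ⇒ N = (0, 1/2)
3. S lies on line UA with US:SA = 1:2 ⇒ S = (11/3, -8/3)
4. P lies on line UN with UP:PN = 1:2 ⇒ P = (10/3, -5/2)
5. H is where the line through R parallel to ZP meets line AN ⇒ H = (2, -1/2)
6. T is where the line through S parallel to AH meets line HZ ⇒ T = (-10/3, 5/6)
through H parallel to TA: direction (13/3, -5/6); meets TS at E = (-7/3, 1/3)
E = T + t·(S−T) with t = 1/7

t = 1/7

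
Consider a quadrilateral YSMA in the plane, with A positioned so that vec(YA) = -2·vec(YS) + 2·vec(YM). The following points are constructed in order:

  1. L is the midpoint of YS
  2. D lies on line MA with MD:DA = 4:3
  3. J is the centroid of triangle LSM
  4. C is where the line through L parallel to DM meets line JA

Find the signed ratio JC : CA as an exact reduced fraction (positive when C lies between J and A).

JC:CA = -4/9

Set Y = (0, 0), S = (1, 0), M = (0, 1), A = (-2, 2); any affine frame gives the same invariant.
1. L is the midpoint of YS ⇒ L = (1/2, 0)
2. D lies on line MA with MD:DA = 4:3 ⇒ D = (-8/7, 11/7)
3. J is the centroid of triangle LSM ⇒ J = (1/2, 1/3)
4. C is where the line through L parallel to DM meets line JA ⇒ C = (5/2, -1)
C = J + t·(A−J) with t = -4/5, so JC:CA = t:(1−t) = -4/5:9/5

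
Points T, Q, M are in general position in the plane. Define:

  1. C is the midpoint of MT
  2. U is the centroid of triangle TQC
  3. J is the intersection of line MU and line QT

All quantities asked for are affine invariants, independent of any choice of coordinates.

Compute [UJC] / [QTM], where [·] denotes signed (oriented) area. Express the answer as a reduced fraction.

Assign T = (0, 0), Q = (1, 0), M = (0, 1) — the answer is frame-independent, so this choice is without loss of generality.
1. C is the midpoint of MT ⇒ C = (0, 1/2)
2. U is the centroid of triangle TQC ⇒ U = (1/3, 1/6)
3. J is the intersection of line MU and line QT ⇒ J = (2/5, 0)
2·[UJC] = -1/30, 2·[QTM] = -1
[UJC]:[QTM] = -1/30:-1 = 1/30

[UJC]:[QTM] = 1/30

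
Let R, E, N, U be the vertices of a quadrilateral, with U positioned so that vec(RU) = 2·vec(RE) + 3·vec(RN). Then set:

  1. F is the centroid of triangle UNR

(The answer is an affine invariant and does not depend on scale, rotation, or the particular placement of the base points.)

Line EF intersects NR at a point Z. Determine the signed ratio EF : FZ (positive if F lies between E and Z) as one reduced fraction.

Work in coordinates with R = (0, 0), E = (1, 0), N = (0, 1), U = (2, 3).
1. F is the centroid of triangle UNR ⇒ F = (2/3, 4/3)
line EF meets NR at Z = (0, 4)
F = E + t·(Z−E) with t = 1/3, so EF:FZ = 1/3:2/3

EF:FZ = 1/2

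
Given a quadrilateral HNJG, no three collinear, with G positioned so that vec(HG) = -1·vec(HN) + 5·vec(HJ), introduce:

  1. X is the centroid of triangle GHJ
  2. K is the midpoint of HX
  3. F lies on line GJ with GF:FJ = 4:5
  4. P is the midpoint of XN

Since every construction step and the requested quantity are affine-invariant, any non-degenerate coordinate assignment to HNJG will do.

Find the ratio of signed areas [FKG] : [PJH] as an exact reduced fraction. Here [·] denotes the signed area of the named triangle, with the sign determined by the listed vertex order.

Choose coordinates H = (0, 0), N = (1, 0), J = (0, 1), G = (-1, 5).
1. X is the centroid of triangle GHJ ⇒ X = (-1/3, 2)
2. K is the midpoint of HX ⇒ K = (-1/6, 1)
3. F lies on line GJ with GF:FJ = 4:5 ⇒ F = (-5/9, 29/9)
4. P is the midpoint of XN ⇒ P = (1/3, 1)
2·[FKG] = -8/27, 2·[PJH] = 1/3
[FKG]:[PJH] = -8/27:1/3 = -8/9

[FKG]:[PJH] = -8/9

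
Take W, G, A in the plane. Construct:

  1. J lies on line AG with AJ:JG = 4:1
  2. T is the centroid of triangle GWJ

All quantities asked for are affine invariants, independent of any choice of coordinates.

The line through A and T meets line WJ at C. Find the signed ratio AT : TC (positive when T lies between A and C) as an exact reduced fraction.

AT:TC = -13

Assign W = (0, 0), G = (1, 0), A = (0, 1) — the answer is frame-independent, so this choice is without loss of generality.
1. J lies on line AG with AJ:JG = 4:1 ⇒ J = (4/5, 1/5)
2. T is the centroid of triangle GWJ ⇒ T = (3/5, 1/15)
line AT meets WJ at C = (36/65, 9/65)
T = A + t·(C−A) with t = 13/12, so AT:TC = 13/12:-1/12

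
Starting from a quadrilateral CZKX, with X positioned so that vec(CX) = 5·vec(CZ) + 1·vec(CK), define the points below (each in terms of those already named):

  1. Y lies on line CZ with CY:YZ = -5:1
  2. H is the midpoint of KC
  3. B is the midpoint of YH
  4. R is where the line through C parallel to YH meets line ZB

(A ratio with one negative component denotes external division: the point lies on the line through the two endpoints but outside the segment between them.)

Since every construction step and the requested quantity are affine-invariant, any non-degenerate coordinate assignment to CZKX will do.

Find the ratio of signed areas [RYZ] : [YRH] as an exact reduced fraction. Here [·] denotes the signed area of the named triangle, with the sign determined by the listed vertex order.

[RYZ]:[YRH] = -2/5

Set C = (0, 0), Z = (1, 0), K = (0, 1), X = (5, 1); any affine frame gives the same invariant.
1. Y lies on line CZ with CY:YZ = -5:1 ⇒ Y = (5/4, 0)
2. H is the midpoint of KC ⇒ H = (0, 1/2)
3. B is the midpoint of YH ⇒ B = (5/8, 1/4)
4. R is where the line through C parallel to YH meets line ZB ⇒ R = (5/2, -1)
2·[RYZ] = 1/4, 2·[YRH] = -5/8
[RYZ]:[YRH] = 1/4:-5/8 = -2/5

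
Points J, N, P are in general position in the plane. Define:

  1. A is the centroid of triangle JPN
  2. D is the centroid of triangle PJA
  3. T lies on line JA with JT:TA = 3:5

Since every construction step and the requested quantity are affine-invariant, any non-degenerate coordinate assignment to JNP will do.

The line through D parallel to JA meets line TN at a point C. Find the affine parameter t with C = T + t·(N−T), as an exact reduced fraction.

Set J = (0, 0), N = (1, 0), P = (0, 1); any affine frame gives the same invariant.
1. A is the centroid of triangle JPN ⇒ A = (1/3, 1/3)
2. D is the centroid of triangle PJA ⇒ D = (1/9, 4/9)
3. T lies on line JA with JT:TA = 3:5 ⇒ T = (1/8, 1/8)
through D parallel to JA: direction (1/3, 1/3); meets TN at C = (-1/6, 1/6)
C = T + t·(N−T) with t = -1/3

t = -1/3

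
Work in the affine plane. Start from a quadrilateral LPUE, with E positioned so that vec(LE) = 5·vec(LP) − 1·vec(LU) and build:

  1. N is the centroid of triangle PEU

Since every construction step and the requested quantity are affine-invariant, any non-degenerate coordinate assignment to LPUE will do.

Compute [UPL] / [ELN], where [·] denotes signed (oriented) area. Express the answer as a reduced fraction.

Work in coordinates with L = (0, 0), P = (1, 0), U = (0, 1), E = (5, -1).
1. N is the centroid of triangle PEU ⇒ N = (2, 0)
2·[UPL] = -1, 2·[ELN] = -2
[UPL]:[ELN] = -1:-2 = 1/2

[UPL]:[ELN] = 1/2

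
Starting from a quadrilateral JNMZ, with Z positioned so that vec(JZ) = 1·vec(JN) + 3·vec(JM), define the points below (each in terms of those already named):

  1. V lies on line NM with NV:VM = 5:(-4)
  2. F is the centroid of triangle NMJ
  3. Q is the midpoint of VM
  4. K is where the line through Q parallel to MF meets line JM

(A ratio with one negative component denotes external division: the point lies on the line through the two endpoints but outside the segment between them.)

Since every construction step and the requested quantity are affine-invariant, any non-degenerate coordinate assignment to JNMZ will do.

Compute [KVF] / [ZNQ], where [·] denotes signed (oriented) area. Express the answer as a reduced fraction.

[KVF]:[ZNQ] = 22/27

Work in coordinates with J = (0, 0), N = (1, 0), M = (0, 1), Z = (1, 3).
1. V lies on line NM with NV:VM = 5:(-4) ⇒ V = (-4, 5)
2. F is the centroid of triangle NMJ ⇒ F = (1/3, 1/3)
3. Q is the midpoint of VM ⇒ Q = (-2, 3)
4. K is where the line through Q parallel to MF meets line JM ⇒ K = (0, -1)
2·[KVF] = -22/3, 2·[ZNQ] = -9
[KVF]:[ZNQ] = -22/3:-9 = 22/27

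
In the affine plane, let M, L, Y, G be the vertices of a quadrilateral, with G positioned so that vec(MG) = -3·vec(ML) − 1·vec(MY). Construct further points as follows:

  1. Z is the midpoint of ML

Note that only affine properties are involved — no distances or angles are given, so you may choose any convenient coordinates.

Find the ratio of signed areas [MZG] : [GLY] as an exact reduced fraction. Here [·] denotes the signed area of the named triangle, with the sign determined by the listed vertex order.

Choose coordinates M = (0, 0), L = (1, 0), Y = (0, 1), G = (-3, -1).
1. Z is the midpoint of ML ⇒ Z = (1/2, 0)
2·[MZG] = -1/2, 2·[GLY] = 5
[MZG]:[GLY] = -1/2:5 = -1/10

[MZG]:[GLY] = -1/10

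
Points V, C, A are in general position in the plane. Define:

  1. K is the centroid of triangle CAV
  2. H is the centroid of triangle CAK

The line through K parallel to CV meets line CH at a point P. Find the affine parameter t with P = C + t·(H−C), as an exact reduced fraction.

t = 3/4

Assign V = (0, 0), C = (1, 0), A = (0, 1) — the answer is frame-independent, so this choice is without loss of generality.
1. K is the centroid of triangle CAV ⇒ K = (1/3, 1/3)
2. H is the centroid of triangle CAK ⇒ H = (4/9, 4/9)
through K parallel to CV: direction (-1, 0); meets CH at P = (7/12, 1/3)
P = C + t·(H−C) with t = 3/4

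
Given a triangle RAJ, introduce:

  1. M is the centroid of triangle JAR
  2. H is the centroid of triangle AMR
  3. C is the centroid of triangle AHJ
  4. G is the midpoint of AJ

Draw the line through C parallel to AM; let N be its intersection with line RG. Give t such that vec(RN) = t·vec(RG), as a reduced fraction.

t = 22/27

Work in coordinates with R = (0, 0), A = (1, 0), J = (0, 1).
1. M is the centroid of triangle JAR ⇒ M = (1/3, 1/3)
2. H is the centroid of triangle AMR ⇒ H = (4/9, 1/9)
3. C is the centroid of triangle AHJ ⇒ C = (13/27, 10/27)
4. G is the midpoint of AJ ⇒ G = (1/2, 1/2)
through C parallel to AM: direction (-2/3, 1/3); meets RG at N = (11/27, 11/27)
N = R + t·(G−R) with t = 22/27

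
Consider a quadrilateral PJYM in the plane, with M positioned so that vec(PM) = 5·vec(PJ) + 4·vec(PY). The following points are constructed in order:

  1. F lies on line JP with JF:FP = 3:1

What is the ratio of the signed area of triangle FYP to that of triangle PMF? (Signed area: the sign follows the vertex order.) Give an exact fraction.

Work in coordinates with P = (0, 0), J = (1, 0), Y = (0, 1), M = (5, 4).
1. F lies on line JP with JF:FP = 3:1 ⇒ F = (1/4, 0)
2·[FYP] = 1/4, 2·[PMF] = -1
[FYP]:[PMF] = 1/4:-1 = -1/4

[FYP]:[PMF] = -1/4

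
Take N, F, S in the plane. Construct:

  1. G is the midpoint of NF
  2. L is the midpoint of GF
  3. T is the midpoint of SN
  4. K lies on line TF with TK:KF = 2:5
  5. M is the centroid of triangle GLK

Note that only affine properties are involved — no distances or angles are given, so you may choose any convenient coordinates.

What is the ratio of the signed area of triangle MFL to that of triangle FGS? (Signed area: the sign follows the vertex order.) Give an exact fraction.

[MFL]:[FGS] = 5/84

Assign N = (0, 0), F = (1, 0), S = (0, 1) — the answer is frame-independent, so this choice is without loss of generality.
1. G is the midpoint of NF ⇒ G = (1/2, 0)
2. L is the midpoint of GF ⇒ L = (3/4, 0)
3. T is the midpoint of SN ⇒ T = (0, 1/2)
4. K lies on line TF with TK:KF = 2:5 ⇒ K = (2/7, 5/14)
5. M is the centroid of triangle GLK ⇒ M = (43/84, 5/42)
2·[MFL] = -5/168, 2·[FGS] = -1/2
[MFL]:[FGS] = -5/168:-1/2 = 5/84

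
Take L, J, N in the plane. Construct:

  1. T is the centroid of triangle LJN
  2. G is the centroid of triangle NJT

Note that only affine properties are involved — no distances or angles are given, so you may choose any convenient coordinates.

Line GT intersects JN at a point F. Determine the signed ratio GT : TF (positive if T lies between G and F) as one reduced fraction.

GT:TF = -2/3

Choose coordinates L = (0, 0), J = (1, 0), N = (0, 1).
1. T is the centroid of triangle LJN ⇒ T = (1/3, 1/3)
2. G is the centroid of triangle NJT ⇒ G = (4/9, 4/9)
line GT meets JN at F = (1/2, 1/2)
T = G + t·(F−G) with t = -2, so GT:TF = -2:3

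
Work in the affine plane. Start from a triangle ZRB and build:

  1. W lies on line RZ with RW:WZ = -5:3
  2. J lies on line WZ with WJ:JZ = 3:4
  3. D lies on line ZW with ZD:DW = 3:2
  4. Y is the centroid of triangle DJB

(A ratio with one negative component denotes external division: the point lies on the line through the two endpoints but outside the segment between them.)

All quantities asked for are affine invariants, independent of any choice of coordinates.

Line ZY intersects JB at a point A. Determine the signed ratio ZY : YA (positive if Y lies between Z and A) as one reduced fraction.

ZY:YA = -61

Set Z = (0, 0), R = (1, 0), B = (0, 1); any affine frame gives the same invariant.
1. W lies on line RZ with RW:WZ = -5:3 ⇒ W = (-3/2, 0)
2. J lies on line WZ with WJ:JZ = 3:4 ⇒ J = (-6/7, 0)
3. D lies on line ZW with ZD:DW = 3:2 ⇒ D = (-9/10, 0)
4. Y is the centroid of triangle DJB ⇒ Y = (-41/70, 1/3)
line ZY meets JB at A = (-246/427, 20/61)
Y = Z + t·(A−Z) with t = 61/60, so ZY:YA = 61/60:-1/60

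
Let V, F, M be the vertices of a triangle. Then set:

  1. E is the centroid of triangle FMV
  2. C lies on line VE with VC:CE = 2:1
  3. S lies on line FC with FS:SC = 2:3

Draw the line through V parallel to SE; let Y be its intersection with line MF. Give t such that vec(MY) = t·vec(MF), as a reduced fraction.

Set V = (0, 0), F = (1, 0), M = (0, 1); any affine frame gives the same invariant.
1. E is the centroid of triangle FMV ⇒ E = (1/3, 1/3)
2. C lies on line VE with VC:CE = 2:1 ⇒ C = (2/9, 2/9)
3. S lies on line FC with FS:SC = 2:3 ⇒ S = (31/45, 4/45)
through V parallel to SE: direction (-16/45, 11/45); meets MF at Y = (16/5, -11/5)
Y = M + t·(F−M) with t = 16/5

t = 16/5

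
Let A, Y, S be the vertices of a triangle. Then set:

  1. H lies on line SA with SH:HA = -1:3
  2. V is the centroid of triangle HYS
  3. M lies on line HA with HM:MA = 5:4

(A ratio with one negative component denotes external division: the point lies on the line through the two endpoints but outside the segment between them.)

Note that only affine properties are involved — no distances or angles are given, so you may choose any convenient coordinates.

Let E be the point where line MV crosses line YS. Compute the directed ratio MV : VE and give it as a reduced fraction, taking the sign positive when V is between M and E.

Assign A = (0, 0), Y = (1, 0), S = (0, 1) — the answer is frame-independent, so this choice is without loss of generality.
1. H lies on line SA with SH:HA = -1:3 ⇒ H = (0, 3/2)
2. V is the centroid of triangle HYS ⇒ V = (1/3, 5/6)
3. M lies on line HA with HM:MA = 5:4 ⇒ M = (0, 2/3)
line MV meets YS at E = (2/9, 7/9)
V = M + t·(E−M) with t = 3/2, so MV:VE = 3/2:-1/2

MV:VE = -3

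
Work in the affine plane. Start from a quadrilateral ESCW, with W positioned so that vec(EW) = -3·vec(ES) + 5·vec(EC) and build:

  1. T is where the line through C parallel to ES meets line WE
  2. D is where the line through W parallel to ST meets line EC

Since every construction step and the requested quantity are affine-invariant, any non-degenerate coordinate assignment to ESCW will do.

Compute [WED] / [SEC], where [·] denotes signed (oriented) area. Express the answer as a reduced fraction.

[WED]:[SEC] = -75/8

Set E = (0, 0), S = (1, 0), C = (0, 1), W = (-3, 5); any affine frame gives the same invariant.
1. T is where the line through C parallel to ES meets line WE ⇒ T = (-3/5, 1)
2. D is where the line through W parallel to ST meets line EC ⇒ D = (0, 25/8)
2·[WED] = 75/8, 2·[SEC] = -1
[WED]:[SEC] = 75/8:-1 = -75/8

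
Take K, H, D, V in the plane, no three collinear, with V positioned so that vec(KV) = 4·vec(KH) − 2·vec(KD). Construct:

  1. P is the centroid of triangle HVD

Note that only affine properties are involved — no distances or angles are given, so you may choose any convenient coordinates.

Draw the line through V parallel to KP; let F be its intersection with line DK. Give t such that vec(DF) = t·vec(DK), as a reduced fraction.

t = 11/5

Choose coordinates K = (0, 0), H = (1, 0), D = (0, 1), V = (4, -2).
1. P is the centroid of triangle HVD ⇒ P = (5/3, -1/3)
through V parallel to KP: direction (5/3, -1/3); meets DK at F = (0, -6/5)
F = D + t·(K−D) with t = 11/5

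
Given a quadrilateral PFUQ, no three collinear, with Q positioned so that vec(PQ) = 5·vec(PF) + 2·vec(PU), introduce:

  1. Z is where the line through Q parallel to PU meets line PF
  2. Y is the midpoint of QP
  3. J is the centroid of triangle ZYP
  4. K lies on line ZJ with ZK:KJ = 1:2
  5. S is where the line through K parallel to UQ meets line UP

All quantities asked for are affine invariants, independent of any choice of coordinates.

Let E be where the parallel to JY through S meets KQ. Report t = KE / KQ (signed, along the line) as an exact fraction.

Choose coordinates P = (0, 0), F = (1, 0), U = (0, 1), Q = (5, 2).
1. Z is where the line through Q parallel to PU meets line PF ⇒ Z = (5, 0)
2. Y is the midpoint of QP ⇒ Y = (5/2, 1)
3. J is the centroid of triangle ZYP ⇒ J = (5/2, 1/3)
4. K lies on line ZJ with ZK:KJ = 1:2 ⇒ K = (25/6, 1/9)
5. S is where the line through K parallel to UQ meets line UP ⇒ S = (0, -13/18)
through S parallel to JY: direction (0, 2/3); meets KQ at E = (0, -28/3)
E = K + t·(Q−K) with t = -5

t = -5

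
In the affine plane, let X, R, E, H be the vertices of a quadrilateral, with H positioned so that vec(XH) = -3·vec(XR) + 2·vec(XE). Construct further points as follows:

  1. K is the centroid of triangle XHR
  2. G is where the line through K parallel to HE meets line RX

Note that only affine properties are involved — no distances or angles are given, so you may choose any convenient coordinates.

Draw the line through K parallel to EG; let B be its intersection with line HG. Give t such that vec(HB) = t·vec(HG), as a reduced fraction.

t = 1/3

Choose coordinates X = (0, 0), R = (1, 0), E = (0, 1), H = (-3, 2).
1. K is the centroid of triangle XHR ⇒ K = (-2/3, 2/3)
2. G is where the line through K parallel to HE meets line RX ⇒ G = (4/3, 0)
through K parallel to EG: direction (4/3, -1); meets HG at B = (-14/9, 4/3)
B = H + t·(G−H) with t = 1/3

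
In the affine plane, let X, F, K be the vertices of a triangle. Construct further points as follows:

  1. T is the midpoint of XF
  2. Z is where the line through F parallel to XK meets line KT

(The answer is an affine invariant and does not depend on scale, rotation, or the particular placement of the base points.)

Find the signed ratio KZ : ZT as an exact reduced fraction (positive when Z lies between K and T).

KZ:ZT = -2

Set X = (0, 0), F = (1, 0), K = (0, 1); any affine frame gives the same invariant.
1. T is the midpoint of XF ⇒ T = (1/2, 0)
2. Z is where the line through F parallel to XK meets line KT ⇒ Z = (1, -1)
Z = K + t·(T−K) with t = 2, so KZ:ZT = t:(1−t) = 2:-1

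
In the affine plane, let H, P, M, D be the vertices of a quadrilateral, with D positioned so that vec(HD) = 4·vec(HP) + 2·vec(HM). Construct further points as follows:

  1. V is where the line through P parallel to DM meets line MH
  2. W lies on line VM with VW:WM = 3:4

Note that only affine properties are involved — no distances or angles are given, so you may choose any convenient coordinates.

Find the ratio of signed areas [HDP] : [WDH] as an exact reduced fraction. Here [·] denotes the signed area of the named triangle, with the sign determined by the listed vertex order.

Set H = (0, 0), P = (1, 0), M = (0, 1), D = (4, 2); any affine frame gives the same invariant.
1. V is where the line through P parallel to DM meets line MH ⇒ V = (0, -1/4)
2. W lies on line VM with VW:WM = 3:4 ⇒ W = (0, 2/7)
2·[HDP] = -2, 2·[WDH] = -8/7
[HDP]:[WDH] = -2:-8/7 = 7/4

[HDP]:[WDH] = 7/4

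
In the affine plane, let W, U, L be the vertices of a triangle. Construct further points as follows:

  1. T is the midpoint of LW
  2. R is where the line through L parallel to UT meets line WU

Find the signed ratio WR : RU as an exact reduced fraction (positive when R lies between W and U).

WR:RU = -2

Assign W = (0, 0), U = (1, 0), L = (0, 1) — the answer is frame-independent, so this choice is without loss of generality.
1. T is the midpoint of LW ⇒ T = (0, 1/2)
2. R is where the line through L parallel to UT meets line WU ⇒ R = (2, 0)
R = W + t·(U−W) with t = 2, so WR:RU = t:(1−t) = 2:-1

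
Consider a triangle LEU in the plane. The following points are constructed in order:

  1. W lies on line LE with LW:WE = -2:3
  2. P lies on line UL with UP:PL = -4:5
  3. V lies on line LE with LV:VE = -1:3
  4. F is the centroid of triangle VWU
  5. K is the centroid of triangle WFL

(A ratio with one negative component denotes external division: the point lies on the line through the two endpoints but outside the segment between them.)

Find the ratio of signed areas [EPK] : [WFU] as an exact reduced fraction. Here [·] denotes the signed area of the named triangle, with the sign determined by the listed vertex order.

Assign L = (0, 0), E = (1, 0), U = (0, 1) — the answer is frame-independent, so this choice is without loss of generality.
1. W lies on line LE with LW:WE = -2:3 ⇒ W = (-2, 0)
2. P lies on line UL with UP:PL = -4:5 ⇒ P = (0, 5)
3. V lies on line LE with LV:VE = -1:3 ⇒ V = (-1/2, 0)
4. F is the centroid of triangle VWU ⇒ F = (-5/6, 1/3)
5. K is the centroid of triangle WFL ⇒ K = (-17/18, 1/9)
2·[EPK] = 173/18, 2·[WFU] = 1/2
[EPK]:[WFU] = 173/18:1/2 = 173/9

[EPK]:[WFU] = 173/9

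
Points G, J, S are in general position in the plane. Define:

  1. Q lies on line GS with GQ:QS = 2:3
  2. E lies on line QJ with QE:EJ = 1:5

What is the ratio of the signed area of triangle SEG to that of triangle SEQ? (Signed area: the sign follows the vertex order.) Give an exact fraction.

[SEG]:[SEQ] = 5/3

Assign G = (0, 0), J = (1, 0), S = (0, 1) — the answer is frame-independent, so this choice is without loss of generality.
1. Q lies on line GS with GQ:QS = 2:3 ⇒ Q = (0, 2/5)
2. E lies on line QJ with QE:EJ = 1:5 ⇒ E = (1/6, 1/3)
2·[SEG] = -1/6, 2·[SEQ] = -1/10
[SEG]:[SEQ] = -1/6:-1/10 = 5/3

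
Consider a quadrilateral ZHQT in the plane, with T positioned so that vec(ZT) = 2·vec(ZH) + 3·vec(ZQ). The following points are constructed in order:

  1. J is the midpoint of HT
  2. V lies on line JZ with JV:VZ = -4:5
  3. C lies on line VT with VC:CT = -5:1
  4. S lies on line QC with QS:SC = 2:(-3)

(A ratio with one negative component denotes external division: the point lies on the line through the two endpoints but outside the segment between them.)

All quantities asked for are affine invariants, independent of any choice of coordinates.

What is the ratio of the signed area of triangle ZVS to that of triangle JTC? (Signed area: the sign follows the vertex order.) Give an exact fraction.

[ZVS]:[JTC] = 5/2

Assign Z = (0, 0), H = (1, 0), Q = (0, 1), T = (2, 3) — the answer is frame-independent, so this choice is without loss of generality.
1. J is the midpoint of HT ⇒ J = (3/2, 3/2)
2. V lies on line JZ with JV:VZ = -4:5 ⇒ V = (15/2, 15/2)
3. C lies on line VT with VC:CT = -5:1 ⇒ C = (5/8, 15/8)
4. S lies on line QC with QS:SC = 2:(-3) ⇒ S = (-5/4, -3/4)
2·[ZVS] = 15/4, 2·[JTC] = 3/2
[ZVS]:[JTC] = 15/4:3/2 = 5/2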